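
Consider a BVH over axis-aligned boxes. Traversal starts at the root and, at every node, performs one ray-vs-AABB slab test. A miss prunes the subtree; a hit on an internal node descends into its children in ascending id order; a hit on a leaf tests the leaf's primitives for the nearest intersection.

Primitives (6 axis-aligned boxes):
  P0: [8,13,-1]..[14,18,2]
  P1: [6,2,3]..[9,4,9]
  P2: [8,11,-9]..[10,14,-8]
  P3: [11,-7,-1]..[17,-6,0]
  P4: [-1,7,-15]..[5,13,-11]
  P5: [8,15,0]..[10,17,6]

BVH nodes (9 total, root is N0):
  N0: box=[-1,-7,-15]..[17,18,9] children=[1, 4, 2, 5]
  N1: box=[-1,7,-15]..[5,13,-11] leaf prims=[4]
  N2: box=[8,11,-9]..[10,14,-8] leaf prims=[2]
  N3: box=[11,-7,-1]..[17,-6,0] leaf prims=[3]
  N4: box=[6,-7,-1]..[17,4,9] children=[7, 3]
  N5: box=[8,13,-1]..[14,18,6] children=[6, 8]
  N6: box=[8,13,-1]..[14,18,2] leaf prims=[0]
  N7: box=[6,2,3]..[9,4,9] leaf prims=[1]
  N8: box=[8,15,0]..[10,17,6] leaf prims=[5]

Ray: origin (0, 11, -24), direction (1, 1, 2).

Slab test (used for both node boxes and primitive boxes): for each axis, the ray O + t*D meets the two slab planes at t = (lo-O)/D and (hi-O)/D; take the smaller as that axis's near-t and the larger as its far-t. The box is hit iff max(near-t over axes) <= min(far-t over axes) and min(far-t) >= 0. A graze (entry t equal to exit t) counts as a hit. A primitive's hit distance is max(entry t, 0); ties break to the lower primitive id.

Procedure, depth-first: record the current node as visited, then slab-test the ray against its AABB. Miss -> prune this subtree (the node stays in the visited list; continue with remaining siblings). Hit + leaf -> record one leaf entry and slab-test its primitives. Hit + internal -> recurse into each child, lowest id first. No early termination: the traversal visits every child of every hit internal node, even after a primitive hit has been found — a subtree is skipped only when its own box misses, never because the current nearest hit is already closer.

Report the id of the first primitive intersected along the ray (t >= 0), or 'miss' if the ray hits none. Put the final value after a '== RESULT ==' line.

Walk:
N0 x:[-1,17] y:[-18,7] z:[9/2,33/2] -> hit [9/2,7], descend [1, 2, 4, 5]
  N1 x:[-1,5] y:[-4,2] z:[9/2,13/2] -> miss, prune
  N2 x:[8,10] y:[0,3] z:[15/2,8] -> miss, prune
  N4 x:[6,17] y:[-18,-7] z:[23/2,33/2] -> miss, prune
  N5 x:[8,14] y:[2,7] z:[23/2,15] -> miss, prune

order=[0, 1, 2, 4, 5]  |boxes|=5  |leaves|=0  hit=miss

== RESULT ==
miss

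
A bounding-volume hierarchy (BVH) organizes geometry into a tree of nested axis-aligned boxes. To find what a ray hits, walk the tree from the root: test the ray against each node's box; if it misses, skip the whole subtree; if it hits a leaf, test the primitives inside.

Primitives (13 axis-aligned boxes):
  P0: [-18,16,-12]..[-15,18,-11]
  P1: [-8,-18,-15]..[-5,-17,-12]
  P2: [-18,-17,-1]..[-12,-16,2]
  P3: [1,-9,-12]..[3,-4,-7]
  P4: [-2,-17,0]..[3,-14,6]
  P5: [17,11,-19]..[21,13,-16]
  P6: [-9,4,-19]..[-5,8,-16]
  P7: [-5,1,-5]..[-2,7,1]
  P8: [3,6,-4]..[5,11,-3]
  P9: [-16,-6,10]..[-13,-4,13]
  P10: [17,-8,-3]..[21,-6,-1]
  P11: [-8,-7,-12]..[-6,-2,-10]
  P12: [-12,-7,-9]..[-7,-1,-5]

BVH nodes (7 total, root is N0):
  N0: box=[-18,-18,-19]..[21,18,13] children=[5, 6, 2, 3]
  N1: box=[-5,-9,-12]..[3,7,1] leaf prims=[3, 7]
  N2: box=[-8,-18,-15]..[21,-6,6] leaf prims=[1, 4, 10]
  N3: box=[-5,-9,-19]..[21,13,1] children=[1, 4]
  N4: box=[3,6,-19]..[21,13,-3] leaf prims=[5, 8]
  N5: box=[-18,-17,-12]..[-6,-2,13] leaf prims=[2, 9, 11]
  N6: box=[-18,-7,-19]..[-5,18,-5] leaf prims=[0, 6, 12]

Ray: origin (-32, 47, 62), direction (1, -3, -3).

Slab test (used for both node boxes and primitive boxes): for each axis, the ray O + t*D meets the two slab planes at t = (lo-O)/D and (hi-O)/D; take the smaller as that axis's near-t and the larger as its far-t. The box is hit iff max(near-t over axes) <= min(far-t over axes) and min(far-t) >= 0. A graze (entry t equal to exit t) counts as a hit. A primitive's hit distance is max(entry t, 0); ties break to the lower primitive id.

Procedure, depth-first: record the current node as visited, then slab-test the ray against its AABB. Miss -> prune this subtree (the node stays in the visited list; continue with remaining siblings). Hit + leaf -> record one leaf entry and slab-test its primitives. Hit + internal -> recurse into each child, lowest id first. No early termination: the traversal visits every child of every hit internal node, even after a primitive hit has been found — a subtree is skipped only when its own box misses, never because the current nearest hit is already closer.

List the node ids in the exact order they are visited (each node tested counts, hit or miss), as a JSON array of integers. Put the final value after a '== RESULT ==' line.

Traverse from the root:
N0 x:[14,53] y:[29/3,65/3] z:[49/3,27] -> hit [49/3,65/3], descend [2, 3, 5, 6]
  N2 x:[24,53] y:[53/3,65/3] z:[56/3,77/3] -> miss, prune
  N3 x:[27,53] y:[34/3,56/3] z:[61/3,27] -> miss, prune
  N5 x:[14,26] y:[49/3,64/3] z:[49/3,74/3] -> hit [49/3,64/3] leaf, test {P2(miss), P9@t=17, P11(miss)}
  N6 x:[14,27] y:[29/3,18] z:[67/3,27] -> miss, prune

5 AABB tests over nodes [0, 2, 3, 5, 6]; 1 leaf entered; closest P9.

== RESULT ==
[0, 2, 3, 5, 6]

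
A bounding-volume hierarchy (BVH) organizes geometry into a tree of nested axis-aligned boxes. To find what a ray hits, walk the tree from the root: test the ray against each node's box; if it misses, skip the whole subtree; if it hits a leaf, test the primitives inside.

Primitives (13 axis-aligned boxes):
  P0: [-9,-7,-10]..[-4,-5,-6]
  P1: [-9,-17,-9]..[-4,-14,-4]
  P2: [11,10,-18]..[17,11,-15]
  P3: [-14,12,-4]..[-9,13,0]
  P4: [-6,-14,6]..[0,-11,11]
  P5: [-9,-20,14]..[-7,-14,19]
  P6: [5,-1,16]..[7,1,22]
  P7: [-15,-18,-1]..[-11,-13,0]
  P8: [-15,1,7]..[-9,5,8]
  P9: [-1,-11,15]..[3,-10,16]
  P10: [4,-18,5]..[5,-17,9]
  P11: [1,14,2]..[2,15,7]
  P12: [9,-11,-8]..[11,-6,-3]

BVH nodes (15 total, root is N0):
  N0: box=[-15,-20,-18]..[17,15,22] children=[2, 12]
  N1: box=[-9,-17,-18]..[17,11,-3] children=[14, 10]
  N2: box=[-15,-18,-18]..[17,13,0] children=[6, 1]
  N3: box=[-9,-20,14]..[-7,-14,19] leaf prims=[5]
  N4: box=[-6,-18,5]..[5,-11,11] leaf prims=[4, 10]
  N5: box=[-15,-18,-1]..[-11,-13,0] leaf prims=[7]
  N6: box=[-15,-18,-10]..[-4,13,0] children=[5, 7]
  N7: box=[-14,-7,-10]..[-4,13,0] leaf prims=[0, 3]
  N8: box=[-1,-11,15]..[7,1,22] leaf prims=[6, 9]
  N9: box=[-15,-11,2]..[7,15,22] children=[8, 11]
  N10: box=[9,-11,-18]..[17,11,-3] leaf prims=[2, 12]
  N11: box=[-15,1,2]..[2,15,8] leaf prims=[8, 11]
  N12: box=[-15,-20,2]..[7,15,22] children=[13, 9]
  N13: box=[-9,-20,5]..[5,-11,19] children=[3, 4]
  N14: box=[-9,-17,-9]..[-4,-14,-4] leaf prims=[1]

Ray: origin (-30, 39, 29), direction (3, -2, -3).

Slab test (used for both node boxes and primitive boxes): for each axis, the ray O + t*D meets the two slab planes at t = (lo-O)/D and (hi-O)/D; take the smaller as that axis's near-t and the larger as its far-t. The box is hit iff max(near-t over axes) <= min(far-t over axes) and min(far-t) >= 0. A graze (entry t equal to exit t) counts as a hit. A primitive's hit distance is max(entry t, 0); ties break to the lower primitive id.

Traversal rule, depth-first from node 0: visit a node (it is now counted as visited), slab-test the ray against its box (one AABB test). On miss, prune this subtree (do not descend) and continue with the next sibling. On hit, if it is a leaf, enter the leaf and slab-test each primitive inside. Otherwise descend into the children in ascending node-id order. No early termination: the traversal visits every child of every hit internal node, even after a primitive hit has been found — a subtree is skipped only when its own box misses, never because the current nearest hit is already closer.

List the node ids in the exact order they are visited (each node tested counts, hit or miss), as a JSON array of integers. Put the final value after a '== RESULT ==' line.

Trace the traversal:
N0 x:[5,47/3] y:[12,59/2] z:[7/3,47/3] -> hit [12,47/3], descend [2, 12]
  N2 x:[5,47/3] y:[13,57/2] z:[29/3,47/3] -> hit [13,47/3], descend [1, 6]
    N1 x:[7,47/3] y:[14,28] z:[32/3,47/3] -> hit [14,47/3], descend [10, 14]
      N10 x:[13,47/3] y:[14,25] z:[32/3,47/3] -> hit [14,47/3] leaf, test {P2(miss), P12(miss)}
      N14 x:[7,26/3] y:[53/2,28] z:[11,38/3] -> miss, prune
    N6 x:[5,26/3] y:[13,57/2] z:[29/3,13] -> miss, prune
  N12 x:[5,37/3] y:[12,59/2] z:[7/3,9] -> miss, prune

7 AABB tests over nodes [0, 2, 1, 10, 14, 6, 12]; 1 leaf entered; closest miss.

== RESULT ==
[0, 2, 1, 10, 14, 6, 12]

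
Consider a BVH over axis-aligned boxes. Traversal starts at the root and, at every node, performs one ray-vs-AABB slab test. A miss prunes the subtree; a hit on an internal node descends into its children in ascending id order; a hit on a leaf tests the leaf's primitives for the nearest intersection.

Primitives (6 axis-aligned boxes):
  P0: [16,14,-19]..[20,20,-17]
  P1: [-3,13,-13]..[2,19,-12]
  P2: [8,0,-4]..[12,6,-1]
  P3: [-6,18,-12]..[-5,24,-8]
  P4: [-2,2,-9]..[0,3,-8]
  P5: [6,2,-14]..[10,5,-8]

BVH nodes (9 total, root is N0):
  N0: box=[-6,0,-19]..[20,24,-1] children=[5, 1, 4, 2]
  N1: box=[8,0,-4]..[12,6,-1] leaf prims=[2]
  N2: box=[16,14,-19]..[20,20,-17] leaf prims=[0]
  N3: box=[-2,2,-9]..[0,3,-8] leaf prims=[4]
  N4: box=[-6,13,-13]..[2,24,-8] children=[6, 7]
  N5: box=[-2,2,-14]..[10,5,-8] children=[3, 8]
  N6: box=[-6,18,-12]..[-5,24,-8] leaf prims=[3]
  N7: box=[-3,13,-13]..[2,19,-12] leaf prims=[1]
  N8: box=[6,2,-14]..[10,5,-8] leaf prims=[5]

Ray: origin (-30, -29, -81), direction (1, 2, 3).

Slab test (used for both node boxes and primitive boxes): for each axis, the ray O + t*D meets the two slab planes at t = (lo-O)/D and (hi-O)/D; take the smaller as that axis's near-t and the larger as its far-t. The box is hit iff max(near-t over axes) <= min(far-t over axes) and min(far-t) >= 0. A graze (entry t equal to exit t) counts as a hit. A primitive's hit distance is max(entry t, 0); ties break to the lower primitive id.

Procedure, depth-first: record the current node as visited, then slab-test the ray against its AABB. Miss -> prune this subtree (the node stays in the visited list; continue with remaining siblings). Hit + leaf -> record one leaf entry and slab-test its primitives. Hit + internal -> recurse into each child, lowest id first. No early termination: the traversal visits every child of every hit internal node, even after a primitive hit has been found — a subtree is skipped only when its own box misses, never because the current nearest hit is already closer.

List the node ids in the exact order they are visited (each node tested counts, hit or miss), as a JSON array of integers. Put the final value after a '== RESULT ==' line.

Trace the traversal:
N0 x:[24,50] y:[29/2,53/2] z:[62/3,80/3] -> hit [24,53/2], descend [1, 2, 4, 5]
  N1 x:[38,42] y:[29/2,35/2] z:[77/3,80/3] -> miss, prune
  N2 x:[46,50] y:[43/2,49/2] z:[62/3,64/3] -> miss, prune
  N4 x:[24,32] y:[21,53/2] z:[68/3,73/3] -> hit [24,73/3], descend [6, 7]
    N6 x:[24,25] y:[47/2,53/2] z:[23,73/3] -> hit [24,73/3] leaf, test {P3@t=24}
    N7 x:[27,32] y:[21,24] z:[68/3,23] -> miss, prune
  N5 x:[28,40] y:[31/2,17] z:[67/3,73/3] -> miss, prune

Visited [0, 1, 2, 4, 6, 7, 5]. Tests: 7 box, 1 leaf. Nearest: P3.

== RESULT ==
[0, 1, 2, 4, 6, 7, 5]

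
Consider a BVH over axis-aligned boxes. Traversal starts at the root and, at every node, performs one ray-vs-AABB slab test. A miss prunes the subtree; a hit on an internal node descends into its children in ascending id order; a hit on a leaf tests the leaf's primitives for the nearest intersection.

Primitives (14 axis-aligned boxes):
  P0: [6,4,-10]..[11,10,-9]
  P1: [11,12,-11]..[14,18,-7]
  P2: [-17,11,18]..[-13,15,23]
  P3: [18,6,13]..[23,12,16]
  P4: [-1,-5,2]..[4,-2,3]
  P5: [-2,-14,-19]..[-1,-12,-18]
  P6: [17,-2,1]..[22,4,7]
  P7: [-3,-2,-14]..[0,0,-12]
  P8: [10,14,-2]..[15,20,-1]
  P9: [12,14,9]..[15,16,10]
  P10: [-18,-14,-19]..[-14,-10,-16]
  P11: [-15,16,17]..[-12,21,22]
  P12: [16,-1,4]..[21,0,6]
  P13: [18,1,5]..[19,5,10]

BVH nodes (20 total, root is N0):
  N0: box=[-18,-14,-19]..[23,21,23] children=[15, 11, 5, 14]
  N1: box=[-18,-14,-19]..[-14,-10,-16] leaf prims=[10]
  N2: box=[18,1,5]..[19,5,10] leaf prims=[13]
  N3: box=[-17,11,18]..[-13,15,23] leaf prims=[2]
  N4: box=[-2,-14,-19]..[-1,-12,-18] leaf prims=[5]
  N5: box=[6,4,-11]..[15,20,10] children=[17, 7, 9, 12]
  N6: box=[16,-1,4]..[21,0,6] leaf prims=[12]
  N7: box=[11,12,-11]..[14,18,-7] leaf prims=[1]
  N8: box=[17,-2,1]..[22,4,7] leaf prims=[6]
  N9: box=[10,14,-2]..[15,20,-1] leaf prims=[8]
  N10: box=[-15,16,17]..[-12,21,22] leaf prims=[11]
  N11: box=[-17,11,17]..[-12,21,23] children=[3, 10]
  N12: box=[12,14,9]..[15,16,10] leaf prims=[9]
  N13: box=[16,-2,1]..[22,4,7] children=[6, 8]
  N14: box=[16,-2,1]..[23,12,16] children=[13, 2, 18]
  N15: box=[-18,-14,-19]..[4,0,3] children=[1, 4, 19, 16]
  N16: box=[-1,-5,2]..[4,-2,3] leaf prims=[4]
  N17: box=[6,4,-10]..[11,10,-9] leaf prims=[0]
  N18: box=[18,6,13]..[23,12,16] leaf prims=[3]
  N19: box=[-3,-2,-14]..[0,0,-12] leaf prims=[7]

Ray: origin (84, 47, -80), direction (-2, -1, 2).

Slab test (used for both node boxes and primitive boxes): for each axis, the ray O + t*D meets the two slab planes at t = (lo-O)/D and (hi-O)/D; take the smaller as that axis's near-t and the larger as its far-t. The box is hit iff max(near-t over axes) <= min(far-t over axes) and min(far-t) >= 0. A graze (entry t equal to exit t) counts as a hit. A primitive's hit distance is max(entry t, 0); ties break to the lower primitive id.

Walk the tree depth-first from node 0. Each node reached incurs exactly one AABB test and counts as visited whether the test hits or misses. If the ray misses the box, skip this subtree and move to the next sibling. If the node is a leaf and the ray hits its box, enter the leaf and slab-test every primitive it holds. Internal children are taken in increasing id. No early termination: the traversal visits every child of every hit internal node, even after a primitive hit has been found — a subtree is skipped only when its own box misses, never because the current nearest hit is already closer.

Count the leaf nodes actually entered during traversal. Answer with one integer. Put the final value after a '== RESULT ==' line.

Walk:
N0 x:[61/2,51] y:[26,61] z:[61/2,103/2] -> hit [61/2,51], descend [5, 11, 14, 15]
  N5 x:[69/2,39] y:[27,43] z:[69/2,45] -> hit [69/2,39], descend [7, 9, 12, 17]
    N7 x:[35,73/2] y:[29,35] z:[69/2,73/2] -> hit [35,35] leaf, test {P1@t=35}
    N9 x:[69/2,37] y:[27,33] z:[39,79/2] -> miss, prune
    N12 x:[69/2,36] y:[31,33] z:[89/2,45] -> miss, prune
    N17 x:[73/2,39] y:[37,43] z:[35,71/2] -> miss, prune
  N11 x:[48,101/2] y:[26,36] z:[97/2,103/2] -> miss, prune
  N14 x:[61/2,34] y:[35,49] z:[81/2,48] -> miss, prune
  N15 x:[40,51] y:[47,61] z:[61/2,83/2] -> miss, prune

Visited [0, 5, 7, 9, 12, 17, 11, 14, 15]. Tests: 9 box, 1 leaf. Nearest: P1.

== RESULT ==
1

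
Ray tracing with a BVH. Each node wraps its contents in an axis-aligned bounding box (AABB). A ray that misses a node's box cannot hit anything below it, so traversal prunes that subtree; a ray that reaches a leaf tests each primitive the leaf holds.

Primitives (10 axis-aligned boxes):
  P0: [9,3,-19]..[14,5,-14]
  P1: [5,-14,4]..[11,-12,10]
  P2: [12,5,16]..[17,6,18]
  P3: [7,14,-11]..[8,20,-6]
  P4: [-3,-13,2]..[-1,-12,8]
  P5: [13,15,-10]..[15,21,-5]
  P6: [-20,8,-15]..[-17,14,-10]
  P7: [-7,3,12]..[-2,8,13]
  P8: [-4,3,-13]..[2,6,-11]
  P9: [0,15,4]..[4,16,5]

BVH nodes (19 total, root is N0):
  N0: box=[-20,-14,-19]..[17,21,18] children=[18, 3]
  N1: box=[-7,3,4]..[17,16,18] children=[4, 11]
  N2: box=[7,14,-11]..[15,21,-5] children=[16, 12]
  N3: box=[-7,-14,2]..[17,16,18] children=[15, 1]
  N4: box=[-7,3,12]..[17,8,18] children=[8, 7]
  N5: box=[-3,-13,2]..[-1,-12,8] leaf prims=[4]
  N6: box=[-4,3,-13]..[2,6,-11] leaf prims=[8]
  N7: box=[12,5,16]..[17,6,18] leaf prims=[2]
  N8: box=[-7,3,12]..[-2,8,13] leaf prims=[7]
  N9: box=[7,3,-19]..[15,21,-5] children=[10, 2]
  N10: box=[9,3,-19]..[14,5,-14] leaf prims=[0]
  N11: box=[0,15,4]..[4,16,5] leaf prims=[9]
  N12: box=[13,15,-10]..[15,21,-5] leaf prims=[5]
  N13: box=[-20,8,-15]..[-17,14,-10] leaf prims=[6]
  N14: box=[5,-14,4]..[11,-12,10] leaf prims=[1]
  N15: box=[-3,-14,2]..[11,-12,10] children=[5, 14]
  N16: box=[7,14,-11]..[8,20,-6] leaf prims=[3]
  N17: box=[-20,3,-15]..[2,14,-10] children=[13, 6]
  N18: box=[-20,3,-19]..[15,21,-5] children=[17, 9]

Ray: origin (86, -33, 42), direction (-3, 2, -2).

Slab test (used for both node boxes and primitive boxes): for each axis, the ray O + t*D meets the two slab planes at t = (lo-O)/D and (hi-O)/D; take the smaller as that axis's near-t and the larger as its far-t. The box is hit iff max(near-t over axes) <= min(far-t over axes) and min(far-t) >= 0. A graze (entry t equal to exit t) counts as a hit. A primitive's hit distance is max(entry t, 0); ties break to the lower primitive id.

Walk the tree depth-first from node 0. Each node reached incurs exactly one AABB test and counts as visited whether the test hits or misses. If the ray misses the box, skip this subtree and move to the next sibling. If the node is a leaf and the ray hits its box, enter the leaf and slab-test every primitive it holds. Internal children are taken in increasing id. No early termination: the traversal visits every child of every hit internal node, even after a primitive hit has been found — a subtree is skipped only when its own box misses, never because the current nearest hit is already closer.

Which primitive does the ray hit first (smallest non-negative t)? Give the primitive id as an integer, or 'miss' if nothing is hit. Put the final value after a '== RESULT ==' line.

Traverse from the root:
N0 x:[23,106/3] y:[19/2,27] z:[12,61/2] -> hit [23,27], descend [3, 18]
  N3 x:[23,31] y:[19/2,49/2] z:[12,20] -> miss, prune
  N18 x:[71/3,106/3] y:[18,27] z:[47/2,61/2] -> hit [71/3,27], descend [9, 17]
    N9 x:[71/3,79/3] y:[18,27] z:[47/2,61/2] -> hit [71/3,79/3], descend [2, 10]
      N2 x:[71/3,79/3] y:[47/2,27] z:[47/2,53/2] -> hit [71/3,79/3], descend [12, 16]
        N12 x:[71/3,73/3] y:[24,27] z:[47/2,26] -> hit [24,73/3] leaf, test {P5@t=24}
        N16 x:[26,79/3] y:[47/2,53/2] z:[24,53/2] -> hit [26,79/3] leaf, test {P3@t=26}
      N10 x:[24,77/3] y:[18,19] z:[28,61/2] -> miss, prune
    N17 x:[28,106/3] y:[18,47/2] z:[26,57/2] -> miss, prune

Visited [0, 3, 18, 9, 2, 12, 16, 10, 17]. Tests: 9 box, 2 leaf. Nearest: P5.

== RESULT ==
5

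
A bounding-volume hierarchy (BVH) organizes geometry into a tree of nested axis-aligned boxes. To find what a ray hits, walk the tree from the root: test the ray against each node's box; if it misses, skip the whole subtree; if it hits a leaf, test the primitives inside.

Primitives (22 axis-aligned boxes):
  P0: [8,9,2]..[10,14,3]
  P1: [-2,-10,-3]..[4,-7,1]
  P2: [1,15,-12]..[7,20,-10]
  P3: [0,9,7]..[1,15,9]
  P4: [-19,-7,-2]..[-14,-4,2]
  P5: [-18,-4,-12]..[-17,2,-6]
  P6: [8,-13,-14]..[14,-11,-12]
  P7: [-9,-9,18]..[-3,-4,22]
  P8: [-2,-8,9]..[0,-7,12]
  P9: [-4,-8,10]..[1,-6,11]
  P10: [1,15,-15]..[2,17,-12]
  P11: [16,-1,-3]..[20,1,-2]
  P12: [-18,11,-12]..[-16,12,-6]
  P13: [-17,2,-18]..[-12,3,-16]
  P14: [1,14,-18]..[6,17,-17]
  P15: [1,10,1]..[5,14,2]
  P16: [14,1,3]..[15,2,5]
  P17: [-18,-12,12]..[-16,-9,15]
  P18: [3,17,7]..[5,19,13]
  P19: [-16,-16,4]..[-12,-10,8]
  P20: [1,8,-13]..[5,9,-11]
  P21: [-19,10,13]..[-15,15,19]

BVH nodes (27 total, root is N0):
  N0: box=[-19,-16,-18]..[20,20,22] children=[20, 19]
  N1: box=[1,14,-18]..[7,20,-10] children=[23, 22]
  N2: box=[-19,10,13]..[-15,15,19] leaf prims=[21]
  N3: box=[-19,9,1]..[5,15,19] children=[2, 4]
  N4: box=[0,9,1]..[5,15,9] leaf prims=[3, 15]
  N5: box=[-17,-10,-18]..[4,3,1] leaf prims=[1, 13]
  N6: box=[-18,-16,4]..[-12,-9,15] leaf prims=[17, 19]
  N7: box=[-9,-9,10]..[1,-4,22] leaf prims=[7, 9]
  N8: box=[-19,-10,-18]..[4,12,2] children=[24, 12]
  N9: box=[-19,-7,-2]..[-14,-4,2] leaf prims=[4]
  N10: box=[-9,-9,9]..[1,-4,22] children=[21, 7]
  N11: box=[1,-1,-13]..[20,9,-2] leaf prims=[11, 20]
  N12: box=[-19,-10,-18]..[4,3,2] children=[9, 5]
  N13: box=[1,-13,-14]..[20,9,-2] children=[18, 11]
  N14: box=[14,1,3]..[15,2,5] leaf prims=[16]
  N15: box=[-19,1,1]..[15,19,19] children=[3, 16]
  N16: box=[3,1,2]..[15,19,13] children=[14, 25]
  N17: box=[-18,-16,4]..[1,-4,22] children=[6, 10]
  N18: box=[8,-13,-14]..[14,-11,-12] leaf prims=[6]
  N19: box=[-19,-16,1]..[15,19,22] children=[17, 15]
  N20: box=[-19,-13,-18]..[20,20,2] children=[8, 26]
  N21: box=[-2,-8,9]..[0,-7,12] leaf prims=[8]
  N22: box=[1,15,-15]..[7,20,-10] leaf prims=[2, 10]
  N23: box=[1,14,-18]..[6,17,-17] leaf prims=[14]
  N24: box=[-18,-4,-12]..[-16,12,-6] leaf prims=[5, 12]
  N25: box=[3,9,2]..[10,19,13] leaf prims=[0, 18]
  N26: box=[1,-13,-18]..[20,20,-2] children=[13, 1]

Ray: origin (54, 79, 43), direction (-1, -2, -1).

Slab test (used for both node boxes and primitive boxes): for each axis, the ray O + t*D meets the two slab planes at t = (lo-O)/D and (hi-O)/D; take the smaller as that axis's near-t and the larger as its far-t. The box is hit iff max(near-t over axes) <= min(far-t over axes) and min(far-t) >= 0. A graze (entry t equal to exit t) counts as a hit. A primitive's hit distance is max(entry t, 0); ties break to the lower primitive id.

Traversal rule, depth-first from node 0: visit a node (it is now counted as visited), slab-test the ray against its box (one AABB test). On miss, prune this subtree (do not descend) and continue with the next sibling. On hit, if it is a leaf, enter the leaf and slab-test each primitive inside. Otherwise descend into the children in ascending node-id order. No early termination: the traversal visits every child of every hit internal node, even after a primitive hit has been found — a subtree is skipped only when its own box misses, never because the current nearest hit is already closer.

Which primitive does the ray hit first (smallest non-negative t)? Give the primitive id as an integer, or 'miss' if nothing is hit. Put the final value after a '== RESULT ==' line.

Traverse from the root:
N0 x:[34,73] y:[59/2,95/2] z:[21,61] -> hit [34,95/2], descend [19, 20]
  N19 x:[39,73] y:[30,95/2] z:[21,42] -> hit [39,42], descend [15, 17]
    N15 x:[39,73] y:[30,39] z:[24,42] -> hit [39,39], descend [3, 16]
      N3 x:[49,73] y:[32,35] z:[24,42] -> miss, prune
      N16 x:[39,51] y:[30,39] z:[30,41] -> hit [39,39], descend [14, 25]
        N14 x:[39,40] y:[77/2,39] z:[38,40] -> hit [39,39] leaf, test {P16@t=39}
        N25 x:[44,51] y:[30,35] z:[30,41] -> miss, prune
    N17 x:[53,72] y:[83/2,95/2] z:[21,39] -> miss, prune
  N20 x:[34,73] y:[59/2,46] z:[41,61] -> hit [41,46], descend [8, 26]
    N8 x:[50,73] y:[67/2,89/2] z:[41,61] -> miss, prune
    N26 x:[34,53] y:[59/2,46] z:[45,61] -> hit [45,46], descend [1, 13]
      N1 x:[47,53] y:[59/2,65/2] z:[53,61] -> miss, prune
      N13 x:[34,53] y:[35,46] z:[45,57] -> hit [45,46], descend [11, 18]
        N11 x:[34,53] y:[35,40] z:[45,56] -> miss, prune
        N18 x:[40,46] y:[45,46] z:[55,57] -> miss, prune

order=[0, 19, 15, 3, 16, 14, 25, 17, 20, 8, 26, 1, 13, 11, 18]  |boxes|=15  |leaves|=1  hit=P16

== RESULT ==
16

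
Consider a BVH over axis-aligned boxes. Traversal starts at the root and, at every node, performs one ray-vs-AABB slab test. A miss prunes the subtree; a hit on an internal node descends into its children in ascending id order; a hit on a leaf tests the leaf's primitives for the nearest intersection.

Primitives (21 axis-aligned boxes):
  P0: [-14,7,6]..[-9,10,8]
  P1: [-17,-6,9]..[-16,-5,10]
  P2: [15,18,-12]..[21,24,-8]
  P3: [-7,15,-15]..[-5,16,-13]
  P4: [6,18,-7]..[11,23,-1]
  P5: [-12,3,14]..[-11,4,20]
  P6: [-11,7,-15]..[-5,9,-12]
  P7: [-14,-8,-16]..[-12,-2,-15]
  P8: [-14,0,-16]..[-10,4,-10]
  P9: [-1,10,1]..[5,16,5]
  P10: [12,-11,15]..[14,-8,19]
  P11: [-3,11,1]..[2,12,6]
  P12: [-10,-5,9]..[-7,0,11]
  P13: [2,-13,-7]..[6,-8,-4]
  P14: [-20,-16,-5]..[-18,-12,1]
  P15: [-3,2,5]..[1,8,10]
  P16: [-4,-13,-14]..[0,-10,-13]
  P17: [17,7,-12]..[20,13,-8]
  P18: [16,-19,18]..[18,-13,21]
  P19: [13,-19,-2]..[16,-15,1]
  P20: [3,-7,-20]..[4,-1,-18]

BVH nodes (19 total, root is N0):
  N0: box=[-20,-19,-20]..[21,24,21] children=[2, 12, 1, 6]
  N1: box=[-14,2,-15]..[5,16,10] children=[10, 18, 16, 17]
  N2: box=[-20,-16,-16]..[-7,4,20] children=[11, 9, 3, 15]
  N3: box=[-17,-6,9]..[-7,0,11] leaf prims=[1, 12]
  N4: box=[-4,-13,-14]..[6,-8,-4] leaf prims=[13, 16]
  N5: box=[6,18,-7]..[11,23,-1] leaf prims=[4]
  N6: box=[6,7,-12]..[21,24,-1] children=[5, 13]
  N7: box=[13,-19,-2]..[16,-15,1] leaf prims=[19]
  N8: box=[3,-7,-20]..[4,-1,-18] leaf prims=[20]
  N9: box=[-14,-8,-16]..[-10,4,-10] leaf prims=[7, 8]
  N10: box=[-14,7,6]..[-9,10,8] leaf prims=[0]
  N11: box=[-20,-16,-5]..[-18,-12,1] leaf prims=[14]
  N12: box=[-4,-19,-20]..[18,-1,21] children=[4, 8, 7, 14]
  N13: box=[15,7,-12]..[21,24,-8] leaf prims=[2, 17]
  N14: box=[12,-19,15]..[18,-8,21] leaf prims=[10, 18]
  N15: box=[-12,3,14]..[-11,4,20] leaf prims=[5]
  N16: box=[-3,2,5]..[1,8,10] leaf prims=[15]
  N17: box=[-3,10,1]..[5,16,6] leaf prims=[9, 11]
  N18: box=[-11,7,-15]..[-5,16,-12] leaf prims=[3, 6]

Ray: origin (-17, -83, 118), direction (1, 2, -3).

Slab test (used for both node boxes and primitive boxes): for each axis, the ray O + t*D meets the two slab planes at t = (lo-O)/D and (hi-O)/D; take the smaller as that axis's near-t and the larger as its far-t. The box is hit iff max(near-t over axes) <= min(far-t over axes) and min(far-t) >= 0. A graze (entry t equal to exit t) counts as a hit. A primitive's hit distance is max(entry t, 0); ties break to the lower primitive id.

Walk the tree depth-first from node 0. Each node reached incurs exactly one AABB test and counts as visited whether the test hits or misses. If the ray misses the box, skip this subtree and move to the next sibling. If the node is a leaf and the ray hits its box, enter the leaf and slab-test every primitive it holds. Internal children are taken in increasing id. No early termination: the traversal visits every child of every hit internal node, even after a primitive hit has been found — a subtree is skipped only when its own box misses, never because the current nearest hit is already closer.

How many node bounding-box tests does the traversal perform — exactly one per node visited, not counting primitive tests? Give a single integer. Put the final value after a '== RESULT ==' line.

Walk:
N0 x:[-3,38] y:[32,107/2] z:[97/3,46] -> hit [97/3,38], descend [1, 2, 6, 12]
  N1 x:[3,22] y:[85/2,99/2] z:[36,133/3] -> miss, prune
  N2 x:[-3,10] y:[67/2,87/2] z:[98/3,134/3] -> miss, prune
  N6 x:[23,38] y:[45,107/2] z:[119/3,130/3] -> miss, prune
  N12 x:[13,35] y:[32,41] z:[97/3,46] -> hit [97/3,35], descend [4, 7, 8, 14]
    N4 x:[13,23] y:[35,75/2] z:[122/3,44] -> miss, prune
    N7 x:[30,33] y:[32,34] z:[39,40] -> miss, prune
    N8 x:[20,21] y:[38,41] z:[136/3,46] -> miss, prune
    N14 x:[29,35] y:[32,75/2] z:[97/3,103/3] -> hit [97/3,103/3] leaf, test {P10(miss), P18@t=33}

Visited [0, 1, 2, 6, 12, 4, 7, 8, 14]. Tests: 9 box, 1 leaf. Nearest: P18.

== RESULT ==
9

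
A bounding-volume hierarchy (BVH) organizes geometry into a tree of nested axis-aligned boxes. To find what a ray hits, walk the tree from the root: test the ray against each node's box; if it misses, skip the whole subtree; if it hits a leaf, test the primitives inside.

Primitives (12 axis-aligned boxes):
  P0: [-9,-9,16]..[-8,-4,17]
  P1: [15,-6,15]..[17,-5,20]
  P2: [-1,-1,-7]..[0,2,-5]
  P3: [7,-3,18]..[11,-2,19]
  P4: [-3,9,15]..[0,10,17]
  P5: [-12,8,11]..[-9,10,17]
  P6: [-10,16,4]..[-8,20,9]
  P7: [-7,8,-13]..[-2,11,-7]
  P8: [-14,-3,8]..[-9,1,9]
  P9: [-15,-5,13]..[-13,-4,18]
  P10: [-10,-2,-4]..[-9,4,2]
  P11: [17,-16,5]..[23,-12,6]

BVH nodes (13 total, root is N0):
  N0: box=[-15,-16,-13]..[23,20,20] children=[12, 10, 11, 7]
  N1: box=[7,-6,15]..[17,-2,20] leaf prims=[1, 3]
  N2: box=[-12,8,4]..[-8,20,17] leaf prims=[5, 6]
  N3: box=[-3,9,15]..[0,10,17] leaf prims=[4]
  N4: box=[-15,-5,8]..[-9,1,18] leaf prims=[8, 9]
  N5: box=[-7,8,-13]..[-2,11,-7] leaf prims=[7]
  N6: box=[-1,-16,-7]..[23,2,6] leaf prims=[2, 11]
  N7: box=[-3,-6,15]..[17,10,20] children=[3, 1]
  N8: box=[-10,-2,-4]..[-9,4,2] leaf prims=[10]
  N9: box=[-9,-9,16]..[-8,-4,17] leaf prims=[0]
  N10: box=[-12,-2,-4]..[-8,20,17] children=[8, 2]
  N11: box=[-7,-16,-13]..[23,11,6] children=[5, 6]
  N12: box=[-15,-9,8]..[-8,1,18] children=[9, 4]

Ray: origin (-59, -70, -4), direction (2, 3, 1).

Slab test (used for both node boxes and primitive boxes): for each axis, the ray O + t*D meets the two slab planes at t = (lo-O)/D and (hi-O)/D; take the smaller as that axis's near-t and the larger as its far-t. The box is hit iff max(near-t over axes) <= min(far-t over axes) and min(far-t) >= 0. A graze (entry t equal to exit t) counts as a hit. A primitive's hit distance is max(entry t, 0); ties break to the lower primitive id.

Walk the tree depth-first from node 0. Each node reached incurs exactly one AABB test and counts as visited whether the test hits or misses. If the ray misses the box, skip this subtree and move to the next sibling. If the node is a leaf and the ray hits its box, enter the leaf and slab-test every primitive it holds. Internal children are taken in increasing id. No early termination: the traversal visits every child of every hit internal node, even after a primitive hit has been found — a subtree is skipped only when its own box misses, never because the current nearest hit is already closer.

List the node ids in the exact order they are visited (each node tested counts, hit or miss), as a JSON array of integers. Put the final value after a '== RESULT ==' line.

Walk:
N0 x:[22,41] y:[18,30] z:[-9,24] -> hit [22,24], descend [7, 10, 11, 12]
  N7 x:[28,38] y:[64/3,80/3] z:[19,24] -> miss, prune
  N10 x:[47/2,51/2] y:[68/3,30] z:[0,21] -> miss, prune
  N11 x:[26,41] y:[18,27] z:[-9,10] -> miss, prune
  N12 x:[22,51/2] y:[61/3,71/3] z:[12,22] -> hit [22,22], descend [4, 9]
    N4 x:[22,25] y:[65/3,71/3] z:[12,22] -> hit [22,22] leaf, test {P8(miss), P9@t=22}
    N9 x:[25,51/2] y:[61/3,22] z:[20,21] -> miss, prune

order=[0, 7, 10, 11, 12, 4, 9]  |boxes|=7  |leaves|=1  hit=P9

== RESULT ==
[0, 7, 10, 11, 12, 4, 9]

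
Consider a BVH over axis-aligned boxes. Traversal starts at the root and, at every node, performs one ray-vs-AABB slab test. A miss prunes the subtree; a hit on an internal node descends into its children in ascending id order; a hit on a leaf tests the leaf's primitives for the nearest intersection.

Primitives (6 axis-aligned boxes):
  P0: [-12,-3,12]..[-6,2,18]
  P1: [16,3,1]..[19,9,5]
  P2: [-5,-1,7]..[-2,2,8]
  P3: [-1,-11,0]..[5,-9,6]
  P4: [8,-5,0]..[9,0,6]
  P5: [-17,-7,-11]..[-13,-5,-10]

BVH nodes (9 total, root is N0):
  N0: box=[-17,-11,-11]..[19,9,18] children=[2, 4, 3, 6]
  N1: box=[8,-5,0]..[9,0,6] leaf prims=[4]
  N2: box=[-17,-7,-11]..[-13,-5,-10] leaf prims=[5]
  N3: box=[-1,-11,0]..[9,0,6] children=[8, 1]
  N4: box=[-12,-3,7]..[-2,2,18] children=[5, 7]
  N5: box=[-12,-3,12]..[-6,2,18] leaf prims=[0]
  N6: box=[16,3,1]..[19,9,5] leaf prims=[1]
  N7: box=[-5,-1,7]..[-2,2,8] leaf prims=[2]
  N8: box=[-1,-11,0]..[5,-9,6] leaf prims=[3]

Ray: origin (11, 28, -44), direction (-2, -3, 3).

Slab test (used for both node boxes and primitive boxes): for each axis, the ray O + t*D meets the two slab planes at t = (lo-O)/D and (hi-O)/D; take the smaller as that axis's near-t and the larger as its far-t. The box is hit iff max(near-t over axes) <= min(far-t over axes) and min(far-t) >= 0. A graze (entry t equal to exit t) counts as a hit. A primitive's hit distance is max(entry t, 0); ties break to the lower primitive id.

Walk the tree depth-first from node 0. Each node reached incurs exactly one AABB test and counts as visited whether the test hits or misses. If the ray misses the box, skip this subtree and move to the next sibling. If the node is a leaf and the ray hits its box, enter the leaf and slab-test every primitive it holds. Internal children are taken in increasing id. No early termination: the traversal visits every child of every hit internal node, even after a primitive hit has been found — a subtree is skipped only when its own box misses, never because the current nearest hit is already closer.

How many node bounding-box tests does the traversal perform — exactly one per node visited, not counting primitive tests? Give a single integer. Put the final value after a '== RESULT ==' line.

Walk:
N0 x:[-4,14] y:[19/3,13] z:[11,62/3] -> hit [11,13], descend [2, 3, 4, 6]
  N2 x:[12,14] y:[11,35/3] z:[11,34/3] -> miss, prune
  N3 x:[1,6] y:[28/3,13] z:[44/3,50/3] -> miss, prune
  N4 x:[13/2,23/2] y:[26/3,31/3] z:[17,62/3] -> miss, prune
  N6 x:[-4,-5/2] y:[19/3,25/3] z:[15,49/3] -> miss, prune

Visited [0, 2, 3, 4, 6]. Tests: 5 box, 0 leaf. Nearest: miss.

== RESULT ==
5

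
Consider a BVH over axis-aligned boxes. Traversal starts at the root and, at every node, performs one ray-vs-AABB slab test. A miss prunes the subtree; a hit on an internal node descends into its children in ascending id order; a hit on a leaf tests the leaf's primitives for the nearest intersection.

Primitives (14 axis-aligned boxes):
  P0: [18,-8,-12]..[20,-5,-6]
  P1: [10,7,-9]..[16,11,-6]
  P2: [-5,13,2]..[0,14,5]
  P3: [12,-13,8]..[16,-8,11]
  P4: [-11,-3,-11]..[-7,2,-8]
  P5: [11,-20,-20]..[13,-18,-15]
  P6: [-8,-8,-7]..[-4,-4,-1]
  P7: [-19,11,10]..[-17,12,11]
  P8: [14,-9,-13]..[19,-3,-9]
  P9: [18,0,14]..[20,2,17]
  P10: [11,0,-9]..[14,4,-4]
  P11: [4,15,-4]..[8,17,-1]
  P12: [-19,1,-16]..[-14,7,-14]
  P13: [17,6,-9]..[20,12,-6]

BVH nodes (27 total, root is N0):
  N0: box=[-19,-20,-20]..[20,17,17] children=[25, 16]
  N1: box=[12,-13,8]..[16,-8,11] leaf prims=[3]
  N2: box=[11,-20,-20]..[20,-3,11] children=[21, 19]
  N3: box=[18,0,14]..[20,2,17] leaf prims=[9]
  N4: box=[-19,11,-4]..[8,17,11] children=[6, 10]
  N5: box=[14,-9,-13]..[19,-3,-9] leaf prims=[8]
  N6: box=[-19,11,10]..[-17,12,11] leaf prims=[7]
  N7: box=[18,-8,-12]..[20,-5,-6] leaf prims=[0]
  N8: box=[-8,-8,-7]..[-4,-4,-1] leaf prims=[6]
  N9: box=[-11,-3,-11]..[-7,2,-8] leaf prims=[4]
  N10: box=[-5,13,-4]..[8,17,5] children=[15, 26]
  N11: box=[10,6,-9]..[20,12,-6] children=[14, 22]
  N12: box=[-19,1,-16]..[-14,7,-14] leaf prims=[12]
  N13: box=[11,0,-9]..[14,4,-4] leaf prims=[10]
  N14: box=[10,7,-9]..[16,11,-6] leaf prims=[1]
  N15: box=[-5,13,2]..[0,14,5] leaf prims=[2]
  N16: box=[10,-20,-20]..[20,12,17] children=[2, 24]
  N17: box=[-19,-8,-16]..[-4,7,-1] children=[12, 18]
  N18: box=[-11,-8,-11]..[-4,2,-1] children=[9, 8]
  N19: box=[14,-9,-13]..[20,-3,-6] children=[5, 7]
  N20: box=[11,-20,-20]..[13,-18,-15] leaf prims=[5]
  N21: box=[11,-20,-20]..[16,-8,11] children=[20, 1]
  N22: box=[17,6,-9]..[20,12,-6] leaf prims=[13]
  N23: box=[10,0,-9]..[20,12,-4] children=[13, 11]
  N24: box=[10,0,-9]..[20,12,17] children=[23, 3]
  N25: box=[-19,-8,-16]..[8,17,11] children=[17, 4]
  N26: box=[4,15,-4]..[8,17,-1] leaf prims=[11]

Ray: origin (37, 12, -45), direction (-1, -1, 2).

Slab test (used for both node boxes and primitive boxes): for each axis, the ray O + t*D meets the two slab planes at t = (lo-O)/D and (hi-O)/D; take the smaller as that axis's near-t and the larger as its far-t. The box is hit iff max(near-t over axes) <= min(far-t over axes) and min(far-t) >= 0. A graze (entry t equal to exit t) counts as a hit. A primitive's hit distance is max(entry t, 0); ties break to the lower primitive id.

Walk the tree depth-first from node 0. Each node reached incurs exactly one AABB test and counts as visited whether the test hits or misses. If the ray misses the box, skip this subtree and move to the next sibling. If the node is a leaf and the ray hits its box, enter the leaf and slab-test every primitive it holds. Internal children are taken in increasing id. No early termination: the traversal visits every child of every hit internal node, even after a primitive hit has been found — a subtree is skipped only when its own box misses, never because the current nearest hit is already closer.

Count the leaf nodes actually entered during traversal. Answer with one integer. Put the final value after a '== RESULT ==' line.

Traverse from the root:
N0 x:[17,56] y:[-5,32] z:[25/2,31] -> hit [17,31], descend [16, 25]
  N16 x:[17,27] y:[0,32] z:[25/2,31] -> hit [17,27], descend [2, 24]
    N2 x:[17,26] y:[15,32] z:[25/2,28] -> hit [17,26], descend [19, 21]
      N19 x:[17,23] y:[15,21] z:[16,39/2] -> hit [17,39/2], descend [5, 7]
        N5 x:[18,23] y:[15,21] z:[16,18] -> hit [18,18] leaf, test {P8@t=18}
        N7 x:[17,19] y:[17,20] z:[33/2,39/2] -> hit [17,19] leaf, test {P0@t=17}
      N21 x:[21,26] y:[20,32] z:[25/2,28] -> hit [21,26], descend [1, 20]
        N1 x:[21,25] y:[20,25] z:[53/2,28] -> miss, prune
        N20 x:[24,26] y:[30,32] z:[25/2,15] -> miss, prune
    N24 x:[17,27] y:[0,12] z:[18,31] -> miss, prune
  N25 x:[29,56] y:[-5,20] z:[29/2,28] -> miss, prune

11 AABB tests over nodes [0, 16, 2, 19, 5, 7, 21, 1, 20, 24, 25]; 2 leaves entered; closest P0.

== RESULT ==
2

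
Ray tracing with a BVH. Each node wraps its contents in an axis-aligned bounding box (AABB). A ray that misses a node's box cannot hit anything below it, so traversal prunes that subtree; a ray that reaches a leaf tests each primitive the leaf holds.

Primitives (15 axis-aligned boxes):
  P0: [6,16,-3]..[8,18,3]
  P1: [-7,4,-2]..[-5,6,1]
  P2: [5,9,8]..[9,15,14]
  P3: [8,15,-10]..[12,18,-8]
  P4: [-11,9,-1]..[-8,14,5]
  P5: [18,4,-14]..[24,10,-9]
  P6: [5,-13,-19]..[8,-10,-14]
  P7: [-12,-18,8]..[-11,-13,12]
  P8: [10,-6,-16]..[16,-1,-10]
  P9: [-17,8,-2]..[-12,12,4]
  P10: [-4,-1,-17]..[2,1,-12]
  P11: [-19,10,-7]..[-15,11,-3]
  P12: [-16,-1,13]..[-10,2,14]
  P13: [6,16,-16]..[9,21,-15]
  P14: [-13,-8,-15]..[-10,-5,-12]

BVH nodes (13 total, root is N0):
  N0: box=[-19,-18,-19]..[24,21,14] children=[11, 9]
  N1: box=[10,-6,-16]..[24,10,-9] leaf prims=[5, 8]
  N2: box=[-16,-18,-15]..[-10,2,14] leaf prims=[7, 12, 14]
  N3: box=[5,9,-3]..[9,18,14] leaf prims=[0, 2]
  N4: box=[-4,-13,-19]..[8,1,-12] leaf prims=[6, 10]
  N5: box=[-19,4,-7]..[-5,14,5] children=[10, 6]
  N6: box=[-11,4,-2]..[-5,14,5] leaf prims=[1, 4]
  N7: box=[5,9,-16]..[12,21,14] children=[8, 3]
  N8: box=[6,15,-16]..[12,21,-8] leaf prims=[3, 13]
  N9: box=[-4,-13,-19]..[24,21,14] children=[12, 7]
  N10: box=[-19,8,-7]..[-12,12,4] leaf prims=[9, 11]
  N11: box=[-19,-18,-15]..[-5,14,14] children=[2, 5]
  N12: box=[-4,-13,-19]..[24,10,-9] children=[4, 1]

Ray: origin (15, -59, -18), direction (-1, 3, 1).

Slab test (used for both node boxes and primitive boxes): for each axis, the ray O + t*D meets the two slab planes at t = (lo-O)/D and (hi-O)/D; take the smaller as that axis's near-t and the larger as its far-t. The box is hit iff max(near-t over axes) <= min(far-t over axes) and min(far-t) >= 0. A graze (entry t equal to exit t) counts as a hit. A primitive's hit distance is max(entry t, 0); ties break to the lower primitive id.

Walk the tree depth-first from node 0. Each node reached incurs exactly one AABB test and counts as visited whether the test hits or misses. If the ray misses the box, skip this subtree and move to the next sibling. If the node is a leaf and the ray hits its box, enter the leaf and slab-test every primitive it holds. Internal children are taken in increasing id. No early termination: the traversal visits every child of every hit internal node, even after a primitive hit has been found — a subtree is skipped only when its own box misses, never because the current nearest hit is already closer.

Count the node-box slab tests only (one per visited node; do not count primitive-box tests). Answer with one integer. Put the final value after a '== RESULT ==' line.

Walk:
N0 x:[-9,34] y:[41/3,80/3] z:[-1,32] -> hit [41/3,80/3], descend [9, 11]
  N9 x:[-9,19] y:[46/3,80/3] z:[-1,32] -> hit [46/3,19], descend [7, 12]
    N7 x:[3,10] y:[68/3,80/3] z:[2,32] -> miss, prune
    N12 x:[-9,19] y:[46/3,23] z:[-1,9] -> miss, prune
  N11 x:[20,34] y:[41/3,73/3] z:[3,32] -> hit [20,73/3], descend [2, 5]
    N2 x:[25,31] y:[41/3,61/3] z:[3,32] -> miss, prune
    N5 x:[20,34] y:[21,73/3] z:[11,23] -> hit [21,23], descend [6, 10]
      N6 x:[20,26] y:[21,73/3] z:[16,23] -> hit [21,23] leaf, test {P1(miss), P4@t=23}
      N10 x:[27,34] y:[67/3,71/3] z:[11,22] -> miss, prune

Visited [0, 9, 7, 12, 11, 2, 5, 6, 10]. Tests: 9 box, 1 leaf. Nearest: P4.

== RESULT ==
9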